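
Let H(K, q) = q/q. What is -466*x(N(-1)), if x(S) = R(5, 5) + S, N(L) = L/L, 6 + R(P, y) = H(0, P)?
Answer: 1864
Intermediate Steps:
H(K, q) = 1
R(P, y) = -5 (R(P, y) = -6 + 1 = -5)
N(L) = 1
x(S) = -5 + S
-466*x(N(-1)) = -466*(-5 + 1) = -466*(-4) = 1864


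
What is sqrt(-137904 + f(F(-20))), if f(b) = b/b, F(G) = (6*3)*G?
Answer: I*sqrt(137903) ≈ 371.35*I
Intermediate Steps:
F(G) = 18*G
f(b) = 1
sqrt(-137904 + f(F(-20))) = sqrt(-137904 + 1) = sqrt(-137903) = I*sqrt(137903)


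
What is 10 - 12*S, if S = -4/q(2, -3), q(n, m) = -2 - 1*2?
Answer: -2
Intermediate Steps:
q(n, m) = -4 (q(n, m) = -2 - 2 = -4)
S = 1 (S = -4/(-4) = -4*(-¼) = 1)
10 - 12*S = 10 - 12*1 = 10 - 12 = -2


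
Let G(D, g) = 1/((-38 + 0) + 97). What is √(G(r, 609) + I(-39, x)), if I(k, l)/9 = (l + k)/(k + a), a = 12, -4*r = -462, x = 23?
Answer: √167619/177 ≈ 2.3131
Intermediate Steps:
r = 231/2 (r = -¼*(-462) = 231/2 ≈ 115.50)
I(k, l) = 9*(k + l)/(12 + k) (I(k, l) = 9*((l + k)/(k + 12)) = 9*((k + l)/(12 + k)) = 9*(k + l)/(12 + k))
G(D, g) = 1/59 (G(D, g) = 1/(-38 + 97) = 1/59)
√(G(r, 609) + I(-39, x)) = √(1/59 + 9*(-39 + 23)/(12 - 39)) = √(1/59 + 9*(-16)/(-27)) = √(1/59 + 9*(-1/27)*(-16)) = √(1/59 + 16/3) = √(947/177) = √167619/177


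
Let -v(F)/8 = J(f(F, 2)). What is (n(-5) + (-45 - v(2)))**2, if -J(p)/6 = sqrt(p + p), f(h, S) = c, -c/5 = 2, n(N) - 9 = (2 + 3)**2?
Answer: -45959 + 2112*I*sqrt(5) ≈ -45959.0 + 4722.6*I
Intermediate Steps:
n(N) = 34 (n(N) = 9 + (2 + 3)**2 = 9 + 5**2 = 9 + 25 = 34)
c = -10 (c = -5*2 = -10)
f(h, S) = -10
J(p) = -6*sqrt(2)*sqrt(p) (J(p) = -6*sqrt(p + p) = -6*sqrt(2)*sqrt(p))
v(F) = 96*I*sqrt(5) (v(F) = -(-48)*sqrt(2)*sqrt(-10) = -(-48)*sqrt(2)*I*sqrt(10) = -(-96)*I*sqrt(5) = 96*I*sqrt(5))
(n(-5) + (-45 - v(2)))**2 = (34 + (-45 - 96*I*sqrt(5)))**2 = (-11 - 96*I*sqrt(5))**2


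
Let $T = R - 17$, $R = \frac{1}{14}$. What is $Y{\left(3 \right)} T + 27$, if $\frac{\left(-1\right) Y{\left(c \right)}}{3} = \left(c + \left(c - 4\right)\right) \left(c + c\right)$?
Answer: $\frac{4455}{7} \approx 636.43$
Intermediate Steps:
$R = \frac{1}{14} \approx 0.071429$
$T = - \frac{237}{14}$ ($T = \frac{1}{14} - 17 = - \frac{237}{14} \approx -16.929$)
$Y{\left(c \right)} = - 6 c \left(-4 + 2 c\right)$ ($Y{\left(c \right)} = - 3 \left(c + \left(c - 4\right)\right) \left(c + c\right) = - 3 \left(c + \left(-4 + c\right)\right) 2 c = - 3 \left(-4 + 2 c\right) 2 c = - 3 \cdot 2 c \left(-4 + 2 c\right) = - 6 c \left(-4 + 2 c\right)$)
$Y{\left(3 \right)} T + 27 = 12 \cdot 3 \left(2 - 3\right) \left(- \frac{237}{14}\right) + 27 = 12 \cdot 3 \left(-1\right) \left(- \frac{237}{14}\right) + 27 = \left(-36\right) \left(- \frac{237}{14}\right) + 27 = \frac{4266}{7} + 27 = \frac{4455}{7}$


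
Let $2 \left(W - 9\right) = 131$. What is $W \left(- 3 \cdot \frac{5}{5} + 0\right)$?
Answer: $- \frac{447}{2} \approx -223.5$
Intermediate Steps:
$W = \frac{149}{2}$ ($W = 9 + \frac{1}{2} \cdot 131 = 9 + \frac{131}{2} = \frac{149}{2} \approx 74.5$)
$W \left(- 3 \cdot \frac{5}{5} + 0\right) = \frac{149 \left(- 3 \cdot \frac{5}{5} + 0\right)}{2} = \frac{149 \left(- 3 \cdot 5 \cdot \frac{1}{5} + 0\right)}{2} = \frac{149 \left(\left(-3\right) 1 + 0\right)}{2} = \frac{149 \left(-3 + 0\right)}{2} = \frac{149}{2} \left(-3\right) = - \frac{447}{2}$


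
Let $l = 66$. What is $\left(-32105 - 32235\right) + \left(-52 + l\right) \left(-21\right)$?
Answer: $-64634$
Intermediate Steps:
$\left(-32105 - 32235\right) + \left(-52 + l\right) \left(-21\right) = \left(-32105 - 32235\right) + \left(-52 + 66\right) \left(-21\right) = -64340 + 14 \left(-21\right) = -64340 - 294 = -64634$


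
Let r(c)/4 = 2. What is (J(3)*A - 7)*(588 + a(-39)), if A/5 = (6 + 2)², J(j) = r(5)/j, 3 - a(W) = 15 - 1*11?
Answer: 1490393/3 ≈ 4.9680e+5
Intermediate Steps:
a(W) = -1 (a(W) = 3 - (15 - 1*11) = 3 - (15 - 11) = 3 - 1*4 = 3 - 4 = -1)
r(c) = 8 (r(c) = 4*2 = 8)
J(j) = 8/j
A = 320 (A = 5*(6 + 2)² = 5*8² = 5*64 = 320)
(J(3)*A - 7)*(588 + a(-39)) = ((8/3)*320 - 7)*(588 - 1) = ((8*(⅓))*320 - 7)*587 = ((8/3)*320 - 7)*587 = (2560/3 - 7)*587 = (2539/3)*587 = 1490393/3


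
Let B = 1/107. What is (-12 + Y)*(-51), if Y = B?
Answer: 65433/107 ≈ 611.52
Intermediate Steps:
B = 1/107 ≈ 0.0093458
Y = 1/107 ≈ 0.0093458
(-12 + Y)*(-51) = (-12 + 1/107)*(-51) = -1283/107*(-51) = 65433/107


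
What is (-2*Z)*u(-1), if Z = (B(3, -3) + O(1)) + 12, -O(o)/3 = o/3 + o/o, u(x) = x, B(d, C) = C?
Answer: 10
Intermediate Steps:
O(o) = -3 - o (O(o) = -3*(o/3 + o/o) = -3*(o*(⅓) + 1) = -3*(o/3 + 1) = -3*(1 + o/3) = -3 - o)
Z = 5 (Z = (-3 + (-3 - 1*1)) + 12 = (-3 + (-3 - 1)) + 12 = (-3 - 4) + 12 = -7 + 12 = 5)
(-2*Z)*u(-1) = -2*5*(-1) = -10*(-1) = 10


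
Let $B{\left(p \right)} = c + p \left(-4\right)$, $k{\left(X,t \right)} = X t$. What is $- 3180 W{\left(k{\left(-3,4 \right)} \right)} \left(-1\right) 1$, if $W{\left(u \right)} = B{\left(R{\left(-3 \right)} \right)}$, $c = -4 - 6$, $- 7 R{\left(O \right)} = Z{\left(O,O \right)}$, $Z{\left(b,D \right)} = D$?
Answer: $- \frac{260760}{7} \approx -37251.0$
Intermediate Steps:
$R{\left(O \right)} = - \frac{O}{7}$
$c = -10$ ($c = -4 - 6 = -10$)
$B{\left(p \right)} = -10 - 4 p$ ($B{\left(p \right)} = -10 + p \left(-4\right) = -10 - 4 p$)
$W{\left(u \right)} = - \frac{82}{7}$ ($W{\left(u \right)} = -10 - 4 \left(\left(- \frac{1}{7}\right) \left(-3\right)\right) = -10 - \frac{12}{7} = - \frac{82}{7}$)
$- 3180 W{\left(k{\left(-3,4 \right)} \right)} \left(-1\right) 1 = - 3180 \left(- \frac{82}{7}\right) \left(-1\right) 1 = - 3180 \cdot \frac{82}{7} \cdot 1 = \left(-3180\right) \frac{82}{7} = - \frac{260760}{7}$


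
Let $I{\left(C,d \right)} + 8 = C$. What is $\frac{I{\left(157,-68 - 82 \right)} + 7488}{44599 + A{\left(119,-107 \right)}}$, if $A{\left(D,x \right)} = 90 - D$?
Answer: $\frac{7637}{44570} \approx 0.17135$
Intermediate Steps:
$I{\left(C,d \right)} = -8 + C$
$\frac{I{\left(157,-68 - 82 \right)} + 7488}{44599 + A{\left(119,-107 \right)}} = \frac{\left(-8 + 157\right) + 7488}{44599 + \left(90 - 119\right)} = \frac{149 + 7488}{44599 + \left(90 - 119\right)} = \frac{7637}{44599 - 29} = \frac{7637}{44570}$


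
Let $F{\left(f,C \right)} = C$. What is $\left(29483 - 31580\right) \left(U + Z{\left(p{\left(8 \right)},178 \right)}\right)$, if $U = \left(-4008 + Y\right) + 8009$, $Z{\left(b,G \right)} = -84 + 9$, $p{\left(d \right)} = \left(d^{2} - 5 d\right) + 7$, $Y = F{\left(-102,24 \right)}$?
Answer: $-8283150$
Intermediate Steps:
$Y = 24$
$p{\left(d \right)} = 7 + d^{2} - 5 d$
$Z{\left(b,G \right)} = -75$
$U = 4025$ ($U = \left(-4008 + 24\right) + 8009 = -3984 + 8009 = 4025$)
$\left(29483 - 31580\right) \left(U + Z{\left(p{\left(8 \right)},178 \right)}\right) = \left(29483 - 31580\right) \left(4025 - 75\right) = \left(-2097\right) 3950 = -8283150$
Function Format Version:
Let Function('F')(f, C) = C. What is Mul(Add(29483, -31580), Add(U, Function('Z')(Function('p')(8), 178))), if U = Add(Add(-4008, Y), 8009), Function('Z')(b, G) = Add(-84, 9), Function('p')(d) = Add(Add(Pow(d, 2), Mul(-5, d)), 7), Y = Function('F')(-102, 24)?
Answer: -8283150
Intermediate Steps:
Y = 24
Function('p')(d) = Add(7, Pow(d, 2), Mul(-5, d))
Function('Z')(b, G) = -75
U = 4025 (U = Add(Add(-4008, 24), 8009) = Add(-3984, 8009) = 4025)
Mul(Add(29483, -31580), Add(U, Function('Z')(Function('p')(8), 178))) = Mul(Add(29483, -31580), Add(4025, -75)) = Mul(-2097, 3950) = -8283150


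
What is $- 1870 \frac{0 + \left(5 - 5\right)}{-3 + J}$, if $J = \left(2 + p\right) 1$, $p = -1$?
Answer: $0$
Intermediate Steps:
$J = 1$ ($J = \left(2 - 1\right) 1 = 1 \cdot 1 = 1$)
$- 1870 \frac{0 + \left(5 - 5\right)}{-3 + J} = - 1870 \frac{0 + \left(5 - 5\right)}{-3 + 1} = - 1870 \frac{0 + 0}{-2} = - 1870 \cdot 0 \left(- \frac{1}{2}\right) = \left(-1870\right) 0 = 0$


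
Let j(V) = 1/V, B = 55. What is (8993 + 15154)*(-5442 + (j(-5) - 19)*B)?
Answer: -156907206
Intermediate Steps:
(8993 + 15154)*(-5442 + (j(-5) - 19)*B) = (8993 + 15154)*(-5442 + (1/(-5) - 19)*55) = 24147*(-5442 + (-1/5 - 19)*55) = 24147*(-5442 - 96/5*55) = 24147*(-5442 - 1056) = 24147*(-6498) = -156907206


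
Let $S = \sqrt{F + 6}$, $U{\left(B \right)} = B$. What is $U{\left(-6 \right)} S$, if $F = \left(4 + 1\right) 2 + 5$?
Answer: $- 6 \sqrt{21} \approx -27.495$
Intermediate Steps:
$F = 15$ ($F = 5 \cdot 2 + 5 = 10 + 5 = 15$)
$S = \sqrt{21}$ ($S = \sqrt{15 + 6} = \sqrt{21} \approx 4.5826$)
$U{\left(-6 \right)} S = - 6 \sqrt{21}$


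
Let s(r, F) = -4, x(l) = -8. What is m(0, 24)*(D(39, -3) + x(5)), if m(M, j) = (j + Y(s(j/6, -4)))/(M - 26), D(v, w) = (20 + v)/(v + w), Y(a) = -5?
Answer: 4351/936 ≈ 4.6485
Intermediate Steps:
D(v, w) = (20 + v)/(v + w)
m(M, j) = (-5 + j)/(-26 + M) (m(M, j) = (j - 5)/(M - 26) = (-5 + j)/(-26 + M))
m(0, 24)*(D(39, -3) + x(5)) = ((-5 + 24)/(-26 + 0))*((20 + 39)/(39 - 3) - 8) = (19/(-26))*(59/36 - 8) = (-1/26*19)*((1/36)*59 - 8) = -19*(59/36 - 8)/26 = -19/26*(-229/36) = 4351/936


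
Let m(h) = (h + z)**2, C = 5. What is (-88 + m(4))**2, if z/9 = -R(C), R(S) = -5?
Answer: 5349969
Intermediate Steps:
z = 45 (z = 9*(-1*(-5)) = 9*5 = 45)
m(h) = (45 + h)**2 (m(h) = (h + 45)**2 = (45 + h)**2)
(-88 + m(4))**2 = (-88 + (45 + 4)**2)**2 = (-88 + 49**2)**2 = (-88 + 2401)**2 = 2313**2 = 5349969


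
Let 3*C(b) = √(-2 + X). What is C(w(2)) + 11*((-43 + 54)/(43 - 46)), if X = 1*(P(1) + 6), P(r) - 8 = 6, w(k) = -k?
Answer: -121/3 + √2 ≈ -38.919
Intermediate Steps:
P(r) = 14 (P(r) = 8 + 6 = 14)
X = 20 (X = 1*(14 + 6) = 1*20 = 20)
C(b) = √2 (C(b) = √(-2 + 20)/3 = √18/3 = (3*√2)/3 = √2)
C(w(2)) + 11*((-43 + 54)/(43 - 46)) = √2 + 11*((-43 + 54)/(43 - 46)) = √2 + 11*(11/(-3)) = √2 + 11*(11*(-⅓)) = √2 + 11*(-11/3) = √2 - 121/3 = -121/3 + √2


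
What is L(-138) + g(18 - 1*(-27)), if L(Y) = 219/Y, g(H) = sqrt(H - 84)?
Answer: -73/46 + I*sqrt(39) ≈ -1.587 + 6.245*I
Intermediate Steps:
g(H) = sqrt(-84 + H)
L(-138) + g(18 - 1*(-27)) = 219/(-138) + sqrt(-84 + (18 - 1*(-27))) = 219*(-1/138) + sqrt(-84 + (18 + 27)) = -73/46 + sqrt(-84 + 45) = -73/46 + sqrt(-39) = -73/46 + I*sqrt(39)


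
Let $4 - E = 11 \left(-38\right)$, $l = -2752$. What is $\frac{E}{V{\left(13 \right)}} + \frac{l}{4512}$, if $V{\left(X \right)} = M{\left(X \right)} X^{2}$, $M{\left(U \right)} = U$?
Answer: $- \frac{129440}{309777} \approx -0.41785$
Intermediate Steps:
$V{\left(X \right)} = X^{3}$ ($V{\left(X \right)} = X X^{2} = X^{3}$)
$E = 422$ ($E = 4 - 11 \left(-38\right) = 4 - -418 = 4 + 418 = 422$)
$\frac{E}{V{\left(13 \right)}} + \frac{l}{4512} = \frac{422}{13^{3}} - \frac{2752}{4512} = \frac{422}{2197} - \frac{86}{141} = - \frac{129440}{309777}$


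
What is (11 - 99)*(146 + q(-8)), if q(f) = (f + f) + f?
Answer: -10736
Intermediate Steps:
q(f) = 3*f (q(f) = 2*f + f = 3*f)
(11 - 99)*(146 + q(-8)) = (11 - 99)*(146 + 3*(-8)) = -88*(146 - 24) = -88*122 = -10736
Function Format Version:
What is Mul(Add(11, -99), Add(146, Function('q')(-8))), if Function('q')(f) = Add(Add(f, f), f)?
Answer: -10736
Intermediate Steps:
Function('q')(f) = Mul(3, f) (Function('q')(f) = Add(Mul(2, f), f) = Mul(3, f))
Mul(Add(11, -99), Add(146, Function('q')(-8))) = Mul(Add(11, -99), Add(146, Mul(3, -8))) = Mul(-88, Add(146, -24)) = Mul(-88, 122) = -10736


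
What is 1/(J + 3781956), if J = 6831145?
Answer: 1/10613101 ≈ 9.4223e-8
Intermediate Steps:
1/(J + 3781956) = 1/(6831145 + 3781956) = 1/10613101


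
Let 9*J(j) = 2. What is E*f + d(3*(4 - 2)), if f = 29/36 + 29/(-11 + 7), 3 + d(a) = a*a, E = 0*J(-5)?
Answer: 33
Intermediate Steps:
J(j) = 2/9 (J(j) = (1/9)*2 = 2/9)
E = 0 (E = 0*(2/9) = 0)
d(a) = -3 + a**2 (d(a) = -3 + a*a = -3 + a**2)
f = -58/9 (f = 29*(1/36) + 29/(-4) = 29/36 + 29*(-1/4) = 29/36 - 29/4 = -58/9 ≈ -6.4444)
E*f + d(3*(4 - 2)) = 0*(-58/9) + (-3 + (3*(4 - 2))**2) = 0 + (-3 + (3*2)**2) = 0 + (-3 + 6**2) = 0 + (-3 + 36) = 0 + 33 = 33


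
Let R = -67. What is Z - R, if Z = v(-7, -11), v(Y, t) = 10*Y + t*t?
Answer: 118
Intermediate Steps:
v(Y, t) = t² + 10*Y (v(Y, t) = 10*Y + t² = t² + 10*Y)
Z = 51 (Z = (-11)² + 10*(-7) = 121 - 70 = 51)
Z - R = 51 - 1*(-67) = 51 + 67 = 118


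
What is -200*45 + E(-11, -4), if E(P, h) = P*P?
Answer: -8879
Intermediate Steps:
E(P, h) = P²
-200*45 + E(-11, -4) = -200*45 + (-11)² = -9000 + 121 = -8879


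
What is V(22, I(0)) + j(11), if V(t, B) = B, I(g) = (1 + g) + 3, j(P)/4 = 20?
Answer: 84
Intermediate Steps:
j(P) = 80 (j(P) = 4*20 = 80)
I(g) = 4 + g
V(22, I(0)) + j(11) = (4 + 0) + 80 = 4 + 80 = 84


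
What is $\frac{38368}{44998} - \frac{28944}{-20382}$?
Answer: $\frac{173703224}{76429103} \approx 2.2727$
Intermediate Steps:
$\frac{38368}{44998} - \frac{28944}{-20382} = 38368 \cdot \frac{1}{44998} - - \frac{4824}{3397} = \frac{19184}{22499} + \frac{4824}{3397} = \frac{173703224}{76429103}$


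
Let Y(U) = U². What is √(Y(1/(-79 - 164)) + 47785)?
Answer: √2821656466/243 ≈ 218.60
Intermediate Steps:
√(Y(1/(-79 - 164)) + 47785) = √((1/(-79 - 164))² + 47785) = √((1/(-243))² + 47785) = √((-1/243)² + 47785) = √(1/59049 + 47785) = √(2821656466/59049) = √2821656466/243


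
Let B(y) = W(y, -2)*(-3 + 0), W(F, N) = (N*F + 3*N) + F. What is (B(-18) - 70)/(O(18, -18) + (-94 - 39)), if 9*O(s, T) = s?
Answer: 106/131 ≈ 0.80916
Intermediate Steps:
O(s, T) = s/9
W(F, N) = F + 3*N + F*N (W(F, N) = (F*N + 3*N) + F = (3*N + F*N) + F = F + 3*N + F*N)
B(y) = 18 + 3*y (B(y) = (y + 3*(-2) + y*(-2))*(-3 + 0) = (y - 6 - 2*y)*(-3) = (-6 - y)*(-3) = 18 + 3*y)
(B(-18) - 70)/(O(18, -18) + (-94 - 39)) = ((18 + 3*(-18)) - 70)/((1/9)*18 + (-94 - 39)) = ((18 - 54) - 70)/(2 - 133) = (-36 - 70)/(-131) = -106*(-1/131) = 106/131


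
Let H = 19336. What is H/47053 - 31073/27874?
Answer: -131872315/187365046 ≈ -0.70383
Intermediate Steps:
H/47053 - 31073/27874 = 19336/47053 - 31073/27874 = 19336*(1/47053) - 31073*1/27874 = 19336/47053 - 4439/3982 = -131872315/187365046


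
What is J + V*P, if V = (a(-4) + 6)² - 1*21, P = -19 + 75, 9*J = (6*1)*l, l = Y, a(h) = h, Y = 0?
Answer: -952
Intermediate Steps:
l = 0
J = 0 (J = ((6*1)*0)/9 = (6*0)/9 = (⅑)*0 = 0)
P = 56
V = -17 (V = (-4 + 6)² - 1*21 = 2² - 21 = 4 - 21 = -17)
J + V*P = 0 - 17*56 = 0 - 952 = -952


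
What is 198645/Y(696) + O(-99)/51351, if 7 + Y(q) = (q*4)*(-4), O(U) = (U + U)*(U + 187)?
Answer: -3464925009/190734731 ≈ -18.166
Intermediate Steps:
O(U) = 2*U*(187 + U) (O(U) = (2*U)*(187 + U) = 2*U*(187 + U))
Y(q) = -7 - 16*q (Y(q) = -7 + (q*4)*(-4) = -7 + (4*q)*(-4) = -7 - 16*q)
198645/Y(696) + O(-99)/51351 = 198645/(-7 - 16*696) + (2*(-99)*(187 - 99))/51351 = 198645/(-7 - 11136) + (2*(-99)*88)*(1/51351) = 198645/(-11143) - 17424*1/51351 = 198645*(-1/11143) - 5808/17117 = -198645/11143 - 5808/17117 = -3464925009/190734731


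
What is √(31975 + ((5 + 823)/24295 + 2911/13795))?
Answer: 4*√8979064830509834330/67029905 ≈ 178.82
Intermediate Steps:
√(31975 + ((5 + 823)/24295 + 2911/13795)) = √(31975 + (828*(1/24295) + 2911*(1/13795))) = √(31975 + (828/24295 + 2911/13795)) = √(31975 + 16429001/67029905) = √(2143297641376/67029905) = 4*√8979064830509834330/67029905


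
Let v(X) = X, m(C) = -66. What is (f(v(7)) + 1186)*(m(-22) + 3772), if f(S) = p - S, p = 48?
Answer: 4547262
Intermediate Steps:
f(S) = 48 - S
(f(v(7)) + 1186)*(m(-22) + 3772) = ((48 - 1*7) + 1186)*(-66 + 3772) = ((48 - 7) + 1186)*3706 = (41 + 1186)*3706 = 1227*3706 = 4547262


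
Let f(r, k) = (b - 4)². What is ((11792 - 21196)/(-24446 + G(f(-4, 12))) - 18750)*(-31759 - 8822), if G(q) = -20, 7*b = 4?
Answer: 9307822431888/12233 ≈ 7.6088e+8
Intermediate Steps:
b = 4/7 (b = (⅐)*4 = 4/7 ≈ 0.57143)
f(r, k) = 576/49 (f(r, k) = (4/7 - 4)² = (-24/7)² = 576/49)
((11792 - 21196)/(-24446 + G(f(-4, 12))) - 18750)*(-31759 - 8822) = ((11792 - 21196)/(-24446 - 20) - 18750)*(-31759 - 8822) = (-9404/(-24466) - 18750)*(-40581) = (-9404*(-1/24466) - 18750)*(-40581) = (4702/12233 - 18750)*(-40581) = -229364048/12233*(-40581) = 9307822431888/12233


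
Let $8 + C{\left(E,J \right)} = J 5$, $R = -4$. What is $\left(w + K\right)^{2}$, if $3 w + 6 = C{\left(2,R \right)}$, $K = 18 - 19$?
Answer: $\frac{1369}{9} \approx 152.11$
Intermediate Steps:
$C{\left(E,J \right)} = -8 + 5 J$ ($C{\left(E,J \right)} = -8 + J 5 = -8 + 5 J$)
$K = -1$ ($K = 18 - 19 = -1$)
$w = - \frac{34}{3}$ ($w = -2 + \frac{-8 + 5 \left(-4\right)}{3} = -2 + \frac{-8 - 20}{3} = -2 + \frac{1}{3} \left(-28\right) = -2 - \frac{28}{3} = - \frac{34}{3} \approx -11.333$)
$\left(w + K\right)^{2} = \left(- \frac{34}{3} - 1\right)^{2} = \left(- \frac{37}{3}\right)^{2} = \frac{1369}{9}$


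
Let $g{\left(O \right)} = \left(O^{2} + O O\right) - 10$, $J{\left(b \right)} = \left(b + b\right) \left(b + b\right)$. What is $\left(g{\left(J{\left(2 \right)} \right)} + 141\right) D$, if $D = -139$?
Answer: $-89377$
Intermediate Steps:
$J{\left(b \right)} = 4 b^{2}$ ($J{\left(b \right)} = 2 b 2 b = 4 b^{2}$)
$g{\left(O \right)} = -10 + 2 O^{2}$ ($g{\left(O \right)} = \left(O^{2} + O^{2}\right) - 10 = 2 O^{2} - 10 = -10 + 2 O^{2}$)
$\left(g{\left(J{\left(2 \right)} \right)} + 141\right) D = \left(\left(-10 + 2 \left(4 \cdot 2^{2}\right)^{2}\right) + 141\right) \left(-139\right) = \left(\left(-10 + 2 \left(4 \cdot 4\right)^{2}\right) + 141\right) \left(-139\right) = \left(\left(-10 + 2 \cdot 16^{2}\right) + 141\right) \left(-139\right) = \left(\left(-10 + 2 \cdot 256\right) + 141\right) \left(-139\right) = \left(\left(-10 + 512\right) + 141\right) \left(-139\right) = \left(502 + 141\right) \left(-139\right) = 643 \left(-139\right) = -89377$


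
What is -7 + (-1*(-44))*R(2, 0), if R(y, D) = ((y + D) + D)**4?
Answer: 697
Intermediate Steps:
R(y, D) = (y + 2*D)**4 (R(y, D) = ((D + y) + D)**4 = (y + 2*D)**4)
-7 + (-1*(-44))*R(2, 0) = -7 + (-1*(-44))*(2 + 2*0)**4 = -7 + 44*(2 + 0)**4 = -7 + 44*2**4 = -7 + 44*16 = -7 + 704 = 697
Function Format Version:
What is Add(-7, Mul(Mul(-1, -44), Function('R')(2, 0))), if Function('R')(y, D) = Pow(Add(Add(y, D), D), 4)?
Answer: 697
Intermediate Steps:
Function('R')(y, D) = Pow(Add(y, Mul(2, D)), 4) (Function('R')(y, D) = Pow(Add(Add(D, y), D), 4) = Pow(Add(y, Mul(2, D)), 4))
Add(-7, Mul(Mul(-1, -44), Function('R')(2, 0))) = Add(-7, Mul(Mul(-1, -44), Pow(Add(2, Mul(2, 0)), 4))) = Add(-7, Mul(44, Pow(Add(2, 0), 4))) = Add(-7, Mul(44, Pow(2, 4))) = Add(-7, Mul(44, 16)) = Add(-7, 704) = 697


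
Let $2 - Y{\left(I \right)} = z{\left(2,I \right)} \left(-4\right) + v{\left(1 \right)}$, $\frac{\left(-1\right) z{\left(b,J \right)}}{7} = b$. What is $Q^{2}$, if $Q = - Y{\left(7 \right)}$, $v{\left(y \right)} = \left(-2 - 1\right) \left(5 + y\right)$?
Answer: $1296$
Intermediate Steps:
$z{\left(b,J \right)} = - 7 b$
$v{\left(y \right)} = -15 - 3 y$ ($v{\left(y \right)} = - 3 \left(5 + y\right) = -15 - 3 y$)
$Y{\left(I \right)} = -36$ ($Y{\left(I \right)} = 2 - \left(\left(-7\right) 2 \left(-4\right) - 18\right) = 2 - \left(\left(-14\right) \left(-4\right) - 18\right) = 2 - \left(56 - 18\right) = 2 - 38 = -36$)
$Q = 36$ ($Q = \left(-1\right) \left(-36\right) = 36$)
$Q^{2} = 36^{2} = 1296$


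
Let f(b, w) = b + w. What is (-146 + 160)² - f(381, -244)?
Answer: 59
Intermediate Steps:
(-146 + 160)² - f(381, -244) = (-146 + 160)² - (381 - 244) = 14² - 1*137 = 196 - 137 = 59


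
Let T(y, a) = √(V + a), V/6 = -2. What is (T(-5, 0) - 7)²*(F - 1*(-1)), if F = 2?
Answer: 111 - 84*I*√3 ≈ 111.0 - 145.49*I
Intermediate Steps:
V = -12 (V = 6*(-2) = -12)
T(y, a) = √(-12 + a)
(T(-5, 0) - 7)²*(F - 1*(-1)) = (√(-12 + 0) - 7)²*(2 - 1*(-1)) = (√(-12) - 7)²*(2 + 1) = (2*I*√3 - 7)²*3 = (-7 + 2*I*√3)²*3 = 3*(-7 + 2*I*√3)²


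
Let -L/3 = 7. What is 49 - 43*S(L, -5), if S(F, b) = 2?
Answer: -37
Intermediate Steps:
L = -21 (L = -3*7 = -21)
49 - 43*S(L, -5) = 49 - 43*2 = 49 - 86 = -37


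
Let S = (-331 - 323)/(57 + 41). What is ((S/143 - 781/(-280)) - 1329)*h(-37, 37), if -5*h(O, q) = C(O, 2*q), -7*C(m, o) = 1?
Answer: -371723419/9809800 ≈ -37.893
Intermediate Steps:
C(m, o) = -⅐ (C(m, o) = -⅐*1 = -⅐)
h(O, q) = 1/35 (h(O, q) = -⅕*(-⅐) = 1/35)
S = -327/49 (S = -654/98 = -654*1/98 = -327/49 ≈ -6.6735)
((S/143 - 781/(-280)) - 1329)*h(-37, 37) = ((-327/49/143 - 781/(-280)) - 1329)*(1/35) = ((-327/49*1/143 - 781*(-1/280)) - 1329)*(1/35) = ((-327/7007 + 781/280) - 1329)*(1/35) = (768701/280280 - 1329)*(1/35) = -371723419/280280*1/35 = -371723419/9809800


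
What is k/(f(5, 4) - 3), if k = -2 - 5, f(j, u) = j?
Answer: -7/2 ≈ -3.5000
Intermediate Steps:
k = -7
k/(f(5, 4) - 3) = -7/(5 - 3) = -7/2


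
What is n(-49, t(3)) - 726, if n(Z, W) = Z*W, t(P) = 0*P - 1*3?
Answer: -579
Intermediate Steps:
t(P) = -3 (t(P) = 0 - 3 = -3)
n(Z, W) = W*Z
n(-49, t(3)) - 726 = -3*(-49) - 726 = 147 - 726 = -579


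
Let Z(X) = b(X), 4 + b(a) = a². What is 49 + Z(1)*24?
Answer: -23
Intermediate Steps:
b(a) = -4 + a²
Z(X) = -4 + X²
49 + Z(1)*24 = 49 + (-4 + 1²)*24 = 49 + (-4 + 1)*24 = 49 - 3*24 = 49 - 72 = -23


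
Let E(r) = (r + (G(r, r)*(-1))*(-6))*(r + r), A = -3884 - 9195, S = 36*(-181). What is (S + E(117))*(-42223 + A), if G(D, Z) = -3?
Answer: -920778300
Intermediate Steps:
S = -6516
A = -13079
E(r) = 2*r*(-18 + r) (E(r) = (r - 3*(-1)*(-6))*(r + r) = (r + 3*(-6))*(2*r) = (r - 18)*(2*r) = (-18 + r)*(2*r) = 2*r*(-18 + r))
(S + E(117))*(-42223 + A) = (-6516 + 2*117*(-18 + 117))*(-42223 - 13079) = (-6516 + 2*117*99)*(-55302) = (-6516 + 23166)*(-55302) = 16650*(-55302) = -920778300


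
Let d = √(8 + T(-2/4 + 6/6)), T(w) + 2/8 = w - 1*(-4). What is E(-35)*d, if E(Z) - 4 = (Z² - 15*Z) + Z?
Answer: 12033/2 ≈ 6016.5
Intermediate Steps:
E(Z) = 4 + Z² - 14*Z (E(Z) = 4 + ((Z² - 15*Z) + Z) = 4 + (Z² - 14*Z) = 4 + Z² - 14*Z)
T(w) = 15/4 + w (T(w) = -¼ + (w - 1*(-4)) = -¼ + (w + 4) = -¼ + (4 + w) = 15/4 + w)
d = 7/2 (d = √(8 + (15/4 + (-2/4 + 6/6))) = √(8 + (15/4 + (-2*¼ + 6*(⅙)))) = √(8 + (15/4 + (-½ + 1))) = √(8 + (15/4 + ½)) = √(8 + 17/4) = √(49/4) = 7/2 ≈ 3.5000)
E(-35)*d = (4 + (-35)² - 14*(-35))*(7/2) = (4 + 1225 + 490)*(7/2) = 1719*(7/2) = 12033/2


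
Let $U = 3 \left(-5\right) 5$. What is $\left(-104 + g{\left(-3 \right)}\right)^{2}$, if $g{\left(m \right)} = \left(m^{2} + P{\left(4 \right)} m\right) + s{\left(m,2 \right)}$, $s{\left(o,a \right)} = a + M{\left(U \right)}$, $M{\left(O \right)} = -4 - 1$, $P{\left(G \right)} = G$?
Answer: $12100$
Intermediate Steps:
$U = -75$ ($U = \left(-15\right) 5 = -75$)
$M{\left(O \right)} = -5$
$s{\left(o,a \right)} = -5 + a$ ($s{\left(o,a \right)} = a - 5 = -5 + a$)
$g{\left(m \right)} = -3 + m^{2} + 4 m$ ($g{\left(m \right)} = \left(m^{2} + 4 m\right) + \left(-5 + 2\right) = \left(m^{2} + 4 m\right) - 3 = -3 + m^{2} + 4 m$)
$\left(-104 + g{\left(-3 \right)}\right)^{2} = \left(-104 + \left(-3 + \left(-3\right)^{2} + 4 \left(-3\right)\right)\right)^{2} = \left(-104 - 6\right)^{2} = \left(-110\right)^{2} = 12100$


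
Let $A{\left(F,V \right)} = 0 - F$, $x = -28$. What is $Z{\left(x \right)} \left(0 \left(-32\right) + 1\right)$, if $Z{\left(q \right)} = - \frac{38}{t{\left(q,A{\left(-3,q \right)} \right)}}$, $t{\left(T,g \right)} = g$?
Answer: $- \frac{38}{3} \approx -12.667$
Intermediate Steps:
$A{\left(F,V \right)} = - F$
$Z{\left(q \right)} = - \frac{38}{3}$ ($Z{\left(q \right)} = - \frac{38}{\left(-1\right) \left(-3\right)} = - \frac{38}{3}$)
$Z{\left(x \right)} \left(0 \left(-32\right) + 1\right) = - \frac{38 \left(0 \left(-32\right) + 1\right)}{3} = - \frac{38 \left(0 + 1\right)}{3} = \left(- \frac{38}{3}\right) 1 = - \frac{38}{3}$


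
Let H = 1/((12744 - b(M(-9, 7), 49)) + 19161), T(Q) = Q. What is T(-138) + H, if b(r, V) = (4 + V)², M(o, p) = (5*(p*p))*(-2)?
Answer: -4015247/29096 ≈ -138.00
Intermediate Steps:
M(o, p) = -10*p² (M(o, p) = (5*p²)*(-2) = -10*p²)
H = 1/29096 (H = 1/((12744 - (4 + 49)²) + 19161) = 1/((12744 - 1*53²) + 19161) = 1/((12744 - 1*2809) + 19161) = 1/((12744 - 2809) + 19161) = 1/(9935 + 19161) = 1/29096 ≈ 3.4369e-5)
T(-138) + H = -138 + 1/29096 = -4015247/29096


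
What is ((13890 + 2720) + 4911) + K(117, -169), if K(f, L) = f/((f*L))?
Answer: 3637048/169 ≈ 21521.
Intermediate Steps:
K(f, L) = 1/L (K(f, L) = f/((L*f)) = f*(1/(L*f)) = 1/L)
((13890 + 2720) + 4911) + K(117, -169) = ((13890 + 2720) + 4911) + 1/(-169) = (16610 + 4911) - 1/169 = 21521 - 1/169 = 3637048/169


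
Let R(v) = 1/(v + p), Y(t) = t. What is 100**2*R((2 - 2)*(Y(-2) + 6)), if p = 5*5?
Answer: 400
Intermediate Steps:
p = 25
R(v) = 1/(25 + v) (R(v) = 1/(v + 25) = 1/(25 + v))
100**2*R((2 - 2)*(Y(-2) + 6)) = 100**2/(25 + (2 - 2)*(-2 + 6)) = 10000/(25 + 0*4) = 10000/(25 + 0) = 10000/25 = 10000*(1/25) = 400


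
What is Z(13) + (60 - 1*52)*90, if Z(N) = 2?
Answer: 722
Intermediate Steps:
Z(13) + (60 - 1*52)*90 = 2 + (60 - 1*52)*90 = 2 + (60 - 52)*90 = 2 + 8*90 = 2 + 720 = 722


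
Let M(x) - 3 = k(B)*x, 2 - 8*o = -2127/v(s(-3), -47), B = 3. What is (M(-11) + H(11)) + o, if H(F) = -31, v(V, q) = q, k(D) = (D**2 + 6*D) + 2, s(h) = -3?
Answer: -132505/376 ≈ -352.41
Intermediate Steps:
k(D) = 2 + D**2 + 6*D
o = -2033/376 (o = 1/4 - (-2127)/(8*(-47)) = 1/4 - (-2127)*(-1)/(8*47) = 1/4 - 1/8*2127/47 = 1/4 - 2127/376 = -2033/376 ≈ -5.4069)
M(x) = 3 + 29*x (M(x) = 3 + (2 + 3**2 + 6*3)*x = 3 + (2 + 9 + 18)*x = 3 + 29*x)
(M(-11) + H(11)) + o = ((3 + 29*(-11)) - 31) - 2033/376 = ((3 - 319) - 31) - 2033/376 = (-316 - 31) - 2033/376 = -347 - 2033/376 = -132505/376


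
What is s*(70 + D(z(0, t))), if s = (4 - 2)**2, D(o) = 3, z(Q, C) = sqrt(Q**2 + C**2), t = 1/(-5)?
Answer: 292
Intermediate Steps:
t = -1/5 ≈ -0.20000
z(Q, C) = sqrt(C**2 + Q**2)
s = 4 (s = 2**2 = 4)
s*(70 + D(z(0, t))) = 4*(70 + 3) = 4*73 = 292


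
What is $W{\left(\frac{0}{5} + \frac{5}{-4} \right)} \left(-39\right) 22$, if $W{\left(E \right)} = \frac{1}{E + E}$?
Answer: $\frac{1716}{5} \approx 343.2$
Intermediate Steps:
$W{\left(E \right)} = \frac{1}{2 E}$
$W{\left(\frac{0}{5} + \frac{5}{-4} \right)} \left(-39\right) 22 = \frac{1}{2 \left(\frac{0}{5} + \frac{5}{-4}\right)} \left(-39\right) 22 = \frac{1}{2 \left(0 \cdot \frac{1}{5} + 5 \left(- \frac{1}{4}\right)\right)} \left(-39\right) 22 = \frac{1}{2 \left(0 - \frac{5}{4}\right)} \left(-39\right) 22 = \frac{1}{2 \left(- \frac{5}{4}\right)} \left(-39\right) 22 = \frac{1}{2} \left(- \frac{4}{5}\right) \left(-39\right) 22 = \left(- \frac{2}{5}\right) \left(-39\right) 22 = \frac{78}{5} \cdot 22 = \frac{1716}{5}$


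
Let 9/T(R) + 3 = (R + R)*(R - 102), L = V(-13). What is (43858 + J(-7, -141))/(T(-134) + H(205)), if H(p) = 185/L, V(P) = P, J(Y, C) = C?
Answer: -212683205/69232 ≈ -3072.0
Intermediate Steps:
L = -13
H(p) = -185/13 (H(p) = 185/(-13) = 185*(-1/13) = -185/13)
T(R) = 9/(-3 + 2*R*(-102 + R)) (T(R) = 9/(-3 + (R + R)*(R - 102)) = 9/(-3 + (2*R)*(-102 + R)) = 9/(-3 + 2*R*(-102 + R)))
(43858 + J(-7, -141))/(T(-134) + H(205)) = (43858 - 141)/(9/(-3 - 204*(-134) + 2*(-134)²) - 185/13) = 43717/(9/(-3 + 27336 + 2*17956) - 185/13) = 43717/(9/(-3 + 27336 + 35912) - 185/13) = 43717/(9/63245 - 185/13) = 43717/(-69232/4865) = 43717*(-4865/69232) = -212683205/69232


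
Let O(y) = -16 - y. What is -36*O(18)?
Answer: 1224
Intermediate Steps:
-36*O(18) = -36*(-16 - 1*18) = -36*(-16 - 18) = -36*(-34) = 1224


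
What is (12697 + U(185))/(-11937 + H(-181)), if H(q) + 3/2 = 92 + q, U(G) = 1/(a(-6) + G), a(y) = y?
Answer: -267384/253285 ≈ -1.0557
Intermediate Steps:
U(G) = 1/(-6 + G)
H(q) = 181/2 + q (H(q) = -3/2 + (92 + q) = 181/2 + q)
(12697 + U(185))/(-11937 + H(-181)) = (12697 + 1/(-6 + 185))/(-11937 + (181/2 - 181)) = (12697 + 1/179)/(-11937 - 181/2) = (12697 + 1/179)/(-24055/2) = (2272764/179)*(-2/24055) = -267384/253285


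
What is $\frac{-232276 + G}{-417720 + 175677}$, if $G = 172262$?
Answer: $\frac{60014}{242043} \approx 0.24795$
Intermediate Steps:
$\frac{-232276 + G}{-417720 + 175677} = \frac{-232276 + 172262}{-417720 + 175677} = - \frac{60014}{-242043} = \left(-60014\right) \left(- \frac{1}{242043}\right) = \frac{60014}{242043}$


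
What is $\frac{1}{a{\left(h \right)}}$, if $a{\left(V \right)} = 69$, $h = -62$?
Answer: $\frac{1}{69} \approx 0.014493$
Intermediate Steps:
$\frac{1}{a{\left(h \right)}} = \frac{1}{69}$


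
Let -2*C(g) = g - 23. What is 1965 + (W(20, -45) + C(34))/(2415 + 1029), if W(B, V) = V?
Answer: 13534819/6888 ≈ 1965.0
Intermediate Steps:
C(g) = 23/2 - g/2 (C(g) = -(g - 23)/2 = -(-23 + g)/2 = 23/2 - g/2)
1965 + (W(20, -45) + C(34))/(2415 + 1029) = 1965 + (-45 + (23/2 - ½*34))/(2415 + 1029) = 1965 + (-45 + (23/2 - 17))/3444 = 1965 + (-45 - 11/2)*(1/3444) = 1965 - 101/2*1/3444 = 1965 - 101/6888 = 13534819/6888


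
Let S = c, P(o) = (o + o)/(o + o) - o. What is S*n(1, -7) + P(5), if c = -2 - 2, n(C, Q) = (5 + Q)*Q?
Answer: -60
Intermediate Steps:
n(C, Q) = Q*(5 + Q)
P(o) = 1 - o (P(o) = (2*o)/((2*o)) - o = (2*o)*(1/(2*o)) - o = 1 - o)
c = -4
S = -4
S*n(1, -7) + P(5) = -(-28)*(5 - 7) + (1 - 1*5) = -(-28)*(-2) + (1 - 5) = -4*14 - 4 = -56 - 4 = -60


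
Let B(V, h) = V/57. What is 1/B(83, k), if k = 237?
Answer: 57/83 ≈ 0.68675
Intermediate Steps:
B(V, h) = V/57 (B(V, h) = V*(1/57) = V/57)
1/B(83, k) = 1/((1/57)*83) = 1/(83/57) = 57/83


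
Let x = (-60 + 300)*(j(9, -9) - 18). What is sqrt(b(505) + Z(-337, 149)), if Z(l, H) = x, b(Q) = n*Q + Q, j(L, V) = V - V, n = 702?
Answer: sqrt(350695) ≈ 592.20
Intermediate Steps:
j(L, V) = 0
b(Q) = 703*Q (b(Q) = 702*Q + Q = 703*Q)
x = -4320 (x = (-60 + 300)*(0 - 18) = 240*(-18) = -4320)
Z(l, H) = -4320
sqrt(b(505) + Z(-337, 149)) = sqrt(703*505 - 4320) = sqrt(355015 - 4320) = sqrt(350695)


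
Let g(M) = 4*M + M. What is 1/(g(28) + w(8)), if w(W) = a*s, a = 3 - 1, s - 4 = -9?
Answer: 1/130 ≈ 0.0076923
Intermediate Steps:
s = -5 (s = 4 - 9 = -5)
a = 2
w(W) = -10 (w(W) = 2*(-5) = -10)
g(M) = 5*M
1/(g(28) + w(8)) = 1/(5*28 - 10) = 1/(140 - 10) = 1/130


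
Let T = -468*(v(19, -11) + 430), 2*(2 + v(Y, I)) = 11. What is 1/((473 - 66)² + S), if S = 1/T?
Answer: 202878/33606537821 ≈ 6.0369e-6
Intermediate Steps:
v(Y, I) = 7/2 (v(Y, I) = -2 + (½)*11 = -2 + 11/2 = 7/2)
T = -202878 (T = -468*(7/2 + 430) = -468*867/2 = -202878)
S = -1/202878 (S = 1/(-202878) = -1/202878 ≈ -4.9291e-6)
1/((473 - 66)² + S) = 1/((473 - 66)² - 1/202878) = 1/(407² - 1/202878) = 1/(165649 - 1/202878) = 1/(33606537821/202878) = 202878/33606537821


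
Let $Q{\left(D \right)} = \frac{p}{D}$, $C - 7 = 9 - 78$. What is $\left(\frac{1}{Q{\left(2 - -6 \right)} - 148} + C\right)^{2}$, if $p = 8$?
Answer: $\frac{83083225}{21609} \approx 3844.8$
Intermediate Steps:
$C = -62$ ($C = 7 + \left(9 - 78\right) = 7 - 69 = -62$)
$Q{\left(D \right)} = \frac{8}{D}$
$\left(\frac{1}{Q{\left(2 - -6 \right)} - 148} + C\right)^{2} = \left(\frac{1}{\frac{8}{2 - -6} - 148} - 62\right)^{2} = \left(\frac{1}{\frac{8}{2 + 6} - 148} - 62\right)^{2} = \left(\frac{1}{\frac{8}{8} - 148} - 62\right)^{2} = \left(\frac{1}{8 \cdot \frac{1}{8} - 148} - 62\right)^{2} = \left(\frac{1}{1 - 148} - 62\right)^{2} = \left(\frac{1}{-147} - 62\right)^{2} = \left(- \frac{1}{147} - 62\right)^{2} = \left(- \frac{9115}{147}\right)^{2} = \frac{83083225}{21609}$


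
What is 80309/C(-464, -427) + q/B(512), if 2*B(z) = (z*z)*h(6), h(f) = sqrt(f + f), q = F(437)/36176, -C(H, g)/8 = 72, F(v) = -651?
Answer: -80309/576 - 31*sqrt(3)/1354760192 ≈ -139.43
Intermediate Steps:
C(H, g) = -576 (C(H, g) = -8*72 = -576)
q = -93/5168 (q = -651/36176 = -651*1/36176 = -93/5168 ≈ -0.017995)
h(f) = sqrt(2)*sqrt(f) (h(f) = sqrt(2*f) = sqrt(2)*sqrt(f))
B(z) = sqrt(3)*z**2 (B(z) = ((z*z)*(sqrt(2)*sqrt(6)))/2 = (z**2*(2*sqrt(3)))/2 = (2*sqrt(3)*z**2)/2 = sqrt(3)*z**2)
80309/C(-464, -427) + q/B(512) = 80309/(-576) - 93*sqrt(3)/786432/5168 = 80309*(-1/576) - 93*sqrt(3)/786432/5168 = -80309/576 - 93*sqrt(3)/786432/5168 = -80309/576 - 31*sqrt(3)/1354760192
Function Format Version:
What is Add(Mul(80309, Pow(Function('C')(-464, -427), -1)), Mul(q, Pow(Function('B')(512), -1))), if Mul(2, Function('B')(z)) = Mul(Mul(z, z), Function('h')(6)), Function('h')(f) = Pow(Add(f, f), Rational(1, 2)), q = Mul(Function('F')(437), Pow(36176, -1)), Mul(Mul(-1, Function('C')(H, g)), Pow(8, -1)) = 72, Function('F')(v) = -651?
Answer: Add(Rational(-80309, 576), Mul(Rational(-31, 1354760192), Pow(3, Rational(1, 2)))) ≈ -139.43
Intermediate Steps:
Function('C')(H, g) = -576 (Function('C')(H, g) = Mul(-8, 72) = -576)
q = Rational(-93, 5168) (q = Mul(-651, Pow(36176, -1)) = Mul(-651, Rational(1, 36176)) = Rational(-93, 5168) ≈ -0.017995)
Function('h')(f) = Mul(Pow(2, Rational(1, 2)), Pow(f, Rational(1, 2))) (Function('h')(f) = Pow(Mul(2, f), Rational(1, 2)) = Mul(Pow(2, Rational(1, 2)), Pow(f, Rational(1, 2))))
Function('B')(z) = Mul(Pow(3, Rational(1, 2)), Pow(z, 2)) (Function('B')(z) = Mul(Rational(1, 2), Mul(Mul(z, z), Mul(Pow(2, Rational(1, 2)), Pow(6, Rational(1, 2))))) = Mul(Rational(1, 2), Mul(Pow(z, 2), Mul(2, Pow(3, Rational(1, 2))))) = Mul(Rational(1, 2), Mul(2, Pow(3, Rational(1, 2)), Pow(z, 2))) = Mul(Pow(3, Rational(1, 2)), Pow(z, 2)))
Add(Mul(80309, Pow(Function('C')(-464, -427), -1)), Mul(q, Pow(Function('B')(512), -1))) = Add(Mul(80309, Pow(-576, -1)), Mul(Rational(-93, 5168), Pow(Mul(Pow(3, Rational(1, 2)), Pow(512, 2)), -1))) = Add(Mul(80309, Rational(-1, 576)), Mul(Rational(-93, 5168), Pow(Mul(Pow(3, Rational(1, 2)), 262144), -1))) = Add(Rational(-80309, 576), Mul(Rational(-93, 5168), Pow(Mul(262144, Pow(3, Rational(1, 2))), -1))) = Add(Rational(-80309, 576), Mul(Rational(-93, 5168), Mul(Rational(1, 786432), Pow(3, Rational(1, 2))))) = Add(Rational(-80309, 576), Mul(Rational(-31, 1354760192), Pow(3, Rational(1, 2))))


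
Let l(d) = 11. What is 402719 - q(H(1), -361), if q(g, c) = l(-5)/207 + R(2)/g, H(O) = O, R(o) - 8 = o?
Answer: 83360752/207 ≈ 4.0271e+5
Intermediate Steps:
R(o) = 8 + o
q(g, c) = 11/207 + 10/g (q(g, c) = 11/207 + (8 + 2)/g = 11*(1/207) + 10/g = 11/207 + 10/g)
402719 - q(H(1), -361) = 402719 - (11/207 + 10/1) = 402719 - (11/207 + 10*1) = 402719 - (11/207 + 10) = 402719 - 1*2081/207 = 402719 - 2081/207 = 83360752/207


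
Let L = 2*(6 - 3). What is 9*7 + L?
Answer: 69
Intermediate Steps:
L = 6 (L = 2*3 = 6)
9*7 + L = 9*7 + 6 = 63 + 6 = 69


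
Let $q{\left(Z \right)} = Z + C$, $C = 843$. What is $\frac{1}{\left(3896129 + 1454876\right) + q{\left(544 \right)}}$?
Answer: $\frac{1}{5352392} \approx 1.8683 \cdot 10^{-7}$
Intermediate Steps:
$q{\left(Z \right)} = 843 + Z$ ($q{\left(Z \right)} = Z + 843 = 843 + Z$)
$\frac{1}{\left(3896129 + 1454876\right) + q{\left(544 \right)}} = \frac{1}{\left(3896129 + 1454876\right) + \left(843 + 544\right)} = \frac{1}{5351005 + 1387} = \frac{1}{5352392}$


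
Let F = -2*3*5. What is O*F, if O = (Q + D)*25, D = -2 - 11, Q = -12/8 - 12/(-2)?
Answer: 6375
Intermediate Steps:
Q = 9/2 (Q = -12*1/8 - 12*(-1/2) = -3/2 + 6 = 9/2 ≈ 4.5000)
F = -30 (F = -6*5 = -30)
D = -13
O = -425/2 (O = (9/2 - 13)*25 = -17/2*25 = -425/2 ≈ -212.50)
O*F = -425/2*(-30) = 6375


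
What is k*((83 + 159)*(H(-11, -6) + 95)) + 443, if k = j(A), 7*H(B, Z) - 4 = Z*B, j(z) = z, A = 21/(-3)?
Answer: -177427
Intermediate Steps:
A = -7 (A = 21*(-1/3) = -7)
H(B, Z) = 4/7 + B*Z/7 (H(B, Z) = 4/7 + (Z*B)/7 = 4/7 + (B*Z)/7 = 4/7 + B*Z/7)
k = -7
k*((83 + 159)*(H(-11, -6) + 95)) + 443 = -7*(83 + 159)*((4/7 + (1/7)*(-11)*(-6)) + 95) + 443 = -1694*((4/7 + 66/7) + 95) + 443 = -1694*(10 + 95) + 443 = -1694*105 + 443 = -7*25410 + 443 = -177870 + 443 = -177427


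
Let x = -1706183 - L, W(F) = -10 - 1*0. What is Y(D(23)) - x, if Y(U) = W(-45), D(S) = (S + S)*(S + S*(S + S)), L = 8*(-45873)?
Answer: 1339189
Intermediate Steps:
L = -366984
D(S) = 2*S*(S + 2*S**2) (D(S) = (2*S)*(S + S*(2*S)) = (2*S)*(S + 2*S**2) = 2*S*(S + 2*S**2))
W(F) = -10 (W(F) = -10 + 0 = -10)
Y(U) = -10
x = -1339199 (x = -1706183 - 1*(-366984) = -1706183 + 366984 = -1339199)
Y(D(23)) - x = -10 - 1*(-1339199) = -10 + 1339199 = 1339189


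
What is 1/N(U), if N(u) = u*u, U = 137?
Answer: 1/18769 ≈ 5.3279e-5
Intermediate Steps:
N(u) = u²
1/N(U) = 1/(137²) = 1/18769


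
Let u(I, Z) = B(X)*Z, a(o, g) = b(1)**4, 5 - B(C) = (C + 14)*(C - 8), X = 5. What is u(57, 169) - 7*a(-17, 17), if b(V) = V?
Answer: 10471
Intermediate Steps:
B(C) = 5 - (-8 + C)*(14 + C) (B(C) = 5 - (C + 14)*(C - 8) = 5 - (14 + C)*(-8 + C) = 5 - (-8 + C)*(14 + C))
a(o, g) = 1 (a(o, g) = 1**4 = 1)
u(I, Z) = 62*Z (u(I, Z) = (117 - 1*5**2 - 6*5)*Z = (117 - 1*25 - 30)*Z = (117 - 25 - 30)*Z = 62*Z)
u(57, 169) - 7*a(-17, 17) = 62*169 - 7*1 = 10478 - 7 = 10471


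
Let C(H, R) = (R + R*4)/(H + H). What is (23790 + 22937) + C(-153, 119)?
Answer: 841051/18 ≈ 46725.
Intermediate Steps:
C(H, R) = 5*R/(2*H) (C(H, R) = (R + 4*R)/((2*H)) = (5*R)*(1/(2*H)) = 5*R/(2*H))
(23790 + 22937) + C(-153, 119) = (23790 + 22937) + (5/2)*119/(-153) = 46727 + (5/2)*119*(-1/153) = 46727 - 35/18 = 841051/18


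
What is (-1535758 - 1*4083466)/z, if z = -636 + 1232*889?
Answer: -1404806/273653 ≈ -5.1335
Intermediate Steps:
z = 1094612 (z = -636 + 1095248 = 1094612)
(-1535758 - 1*4083466)/z = (-1535758 - 1*4083466)/1094612 = (-1535758 - 4083466)*(1/1094612) = -5619224*1/1094612 = -1404806/273653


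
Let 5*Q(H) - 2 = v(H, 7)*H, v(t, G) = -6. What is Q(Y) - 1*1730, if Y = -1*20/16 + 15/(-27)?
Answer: -51823/30 ≈ -1727.4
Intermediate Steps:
Y = -65/36 (Y = -20*1/16 + 15*(-1/27) = -5/4 - 5/9 = -65/36 ≈ -1.8056)
Q(H) = 2/5 - 6*H/5 (Q(H) = 2/5 + (-6*H)/5 = 2/5 - 6*H/5)
Q(Y) - 1*1730 = (2/5 - 6/5*(-65/36)) - 1*1730 = (2/5 + 13/6) - 1730 = 77/30 - 1730 = -51823/30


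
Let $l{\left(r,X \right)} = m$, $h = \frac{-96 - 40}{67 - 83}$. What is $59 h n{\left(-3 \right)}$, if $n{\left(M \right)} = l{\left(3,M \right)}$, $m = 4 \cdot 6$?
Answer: $12036$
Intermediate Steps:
$h = \frac{17}{2}$ ($h = - \frac{136}{-16} = \left(-136\right) \left(- \frac{1}{16}\right) = \frac{17}{2} \approx 8.5$)
$m = 24$
$l{\left(r,X \right)} = 24$
$n{\left(M \right)} = 24$
$59 h n{\left(-3 \right)} = 59 \cdot \frac{17}{2} \cdot 24 = \frac{1003}{2} \cdot 24 = 12036$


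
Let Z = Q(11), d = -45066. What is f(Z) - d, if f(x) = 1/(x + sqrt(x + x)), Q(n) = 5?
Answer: 135199/3 - sqrt(10)/15 ≈ 45066.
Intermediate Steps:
Z = 5
f(x) = 1/(x + sqrt(2)*sqrt(x)) (f(x) = 1/(x + sqrt(2*x)) = 1/(x + sqrt(2)*sqrt(x)))
f(Z) - d = 1/(5 + sqrt(2)*sqrt(5)) - 1*(-45066) = 1/(5 + sqrt(10)) + 45066 = 45066 + 1/(5 + sqrt(10))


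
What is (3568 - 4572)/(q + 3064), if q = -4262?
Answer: 502/599 ≈ 0.83806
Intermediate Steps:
(3568 - 4572)/(q + 3064) = (3568 - 4572)/(-4262 + 3064) = -1004/(-1198) = -1004*(-1/1198) = 502/599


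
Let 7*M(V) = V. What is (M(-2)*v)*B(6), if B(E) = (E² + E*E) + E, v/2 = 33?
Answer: -10296/7 ≈ -1470.9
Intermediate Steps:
v = 66 (v = 2*33 = 66)
M(V) = V/7
B(E) = E + 2*E² (B(E) = (E² + E²) + E = 2*E² + E = E + 2*E²)
(M(-2)*v)*B(6) = (((⅐)*(-2))*66)*(6*(1 + 2*6)) = (-2/7*66)*(6*(1 + 12)) = -792*13/7 = -132/7*78 = -10296/7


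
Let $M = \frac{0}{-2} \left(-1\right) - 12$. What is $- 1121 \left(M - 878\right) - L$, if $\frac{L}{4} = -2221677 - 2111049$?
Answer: $18328594$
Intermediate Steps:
$M = -12$ ($M = 0 \left(- \frac{1}{2}\right) \left(-1\right) - 12 = 0 \left(-1\right) - 12 = 0 - 12 = -12$)
$L = -17330904$ ($L = 4 \left(-2221677 - 2111049\right) = 4 \left(-4332726\right) = -17330904$)
$- 1121 \left(M - 878\right) - L = - 1121 \left(-12 - 878\right) - -17330904 = \left(-1121\right) \left(-890\right) + 17330904 = 997690 + 17330904 = 18328594$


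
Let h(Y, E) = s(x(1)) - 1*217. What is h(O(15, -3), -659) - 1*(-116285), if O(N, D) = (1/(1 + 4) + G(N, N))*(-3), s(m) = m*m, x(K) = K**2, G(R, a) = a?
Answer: 116069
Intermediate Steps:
s(m) = m**2
O(N, D) = -3/5 - 3*N (O(N, D) = (1/(1 + 4) + N)*(-3) = (1/5 + N)*(-3) = -3/5 - 3*N)
h(Y, E) = -216 (h(Y, E) = (1**2)**2 - 1*217 = 1**2 - 217 = 1 - 217 = -216)
h(O(15, -3), -659) - 1*(-116285) = -216 - 1*(-116285) = -216 + 116285 = 116069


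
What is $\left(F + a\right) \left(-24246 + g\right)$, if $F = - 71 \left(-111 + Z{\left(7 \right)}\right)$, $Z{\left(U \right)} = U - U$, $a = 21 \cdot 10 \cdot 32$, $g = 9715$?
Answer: $-212167131$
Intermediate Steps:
$a = 6720$ ($a = 210 \cdot 32 = 6720$)
$Z{\left(U \right)} = 0$
$F = 7881$ ($F = - 71 \left(-111 + 0\right) = \left(-71\right) \left(-111\right) = 7881$)
$\left(F + a\right) \left(-24246 + g\right) = \left(7881 + 6720\right) \left(-24246 + 9715\right) = 14601 \left(-14531\right) = -212167131$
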